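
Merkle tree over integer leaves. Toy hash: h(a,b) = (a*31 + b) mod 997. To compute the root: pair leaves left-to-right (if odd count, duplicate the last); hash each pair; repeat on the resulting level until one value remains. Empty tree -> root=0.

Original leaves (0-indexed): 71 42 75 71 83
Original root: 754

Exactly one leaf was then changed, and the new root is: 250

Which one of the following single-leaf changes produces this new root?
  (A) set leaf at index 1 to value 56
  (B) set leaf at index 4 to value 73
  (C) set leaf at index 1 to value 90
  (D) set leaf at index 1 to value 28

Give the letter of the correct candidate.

Original leaves: [71, 42, 75, 71, 83]
Target new root: 250
Try each candidate change and compute the resulting root:
Candidate A: set leaf[1] = 56 -> leaves = [71, 56, 75, 71, 83]
  L0: [71, 56, 75, 71, 83]
  L1: h(71,56)=(71*31+56)%997=263 h(75,71)=(75*31+71)%997=402 h(83,83)=(83*31+83)%997=662 -> [263, 402, 662]
  L2: h(263,402)=(263*31+402)%997=579 h(662,662)=(662*31+662)%997=247 -> [579, 247]
  L3: h(579,247)=(579*31+247)%997=250 -> [250]
  root = 250 == target 250  ** MATCH **
Candidate B: set leaf[4] = 73 -> leaves = [71, 42, 75, 71, 73]
  L0: [71, 42, 75, 71, 73]
  L1: h(71,42)=(71*31+42)%997=249 h(75,71)=(75*31+71)%997=402 h(73,73)=(73*31+73)%997=342 -> [249, 402, 342]
  L2: h(249,402)=(249*31+402)%997=145 h(342,342)=(342*31+342)%997=974 -> [145, 974]
  L3: h(145,974)=(145*31+974)%997=484 -> [484]
  root = 484 != target 250
Candidate C: set leaf[1] = 90 -> leaves = [71, 90, 75, 71, 83]
  L0: [71, 90, 75, 71, 83]
  L1: h(71,90)=(71*31+90)%997=297 h(75,71)=(75*31+71)%997=402 h(83,83)=(83*31+83)%997=662 -> [297, 402, 662]
  L2: h(297,402)=(297*31+402)%997=636 h(662,662)=(662*31+662)%997=247 -> [636, 247]
  L3: h(636,247)=(636*31+247)%997=23 -> [23]
  root = 23 != target 250
Candidate D: set leaf[1] = 28 -> leaves = [71, 28, 75, 71, 83]
  L0: [71, 28, 75, 71, 83]
  L1: h(71,28)=(71*31+28)%997=235 h(75,71)=(75*31+71)%997=402 h(83,83)=(83*31+83)%997=662 -> [235, 402, 662]
  L2: h(235,402)=(235*31+402)%997=708 h(662,662)=(662*31+662)%997=247 -> [708, 247]
  L3: h(708,247)=(708*31+247)%997=261 -> [261]
  root = 261 != target 250
Candidate A produces the target root.

Answer: A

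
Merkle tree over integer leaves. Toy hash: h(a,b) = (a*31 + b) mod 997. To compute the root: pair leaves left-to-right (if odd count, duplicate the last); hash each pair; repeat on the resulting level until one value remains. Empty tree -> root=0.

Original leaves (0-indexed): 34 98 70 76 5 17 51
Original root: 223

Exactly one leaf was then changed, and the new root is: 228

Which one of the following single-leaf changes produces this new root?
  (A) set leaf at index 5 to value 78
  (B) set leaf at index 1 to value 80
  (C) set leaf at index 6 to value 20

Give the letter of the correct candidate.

Answer: C

Derivation:
Original leaves: [34, 98, 70, 76, 5, 17, 51]
Target new root: 228
Try each candidate change and compute the resulting root:
Candidate A: set leaf[5] = 78 -> leaves = [34, 98, 70, 76, 5, 78, 51]
  L0: [34, 98, 70, 76, 5, 78, 51]
  L1: h(34,98)=(34*31+98)%997=155 h(70,76)=(70*31+76)%997=252 h(5,78)=(5*31+78)%997=233 h(51,51)=(51*31+51)%997=635 -> [155, 252, 233, 635]
  L2: h(155,252)=(155*31+252)%997=72 h(233,635)=(233*31+635)%997=879 -> [72, 879]
  L3: h(72,879)=(72*31+879)%997=120 -> [120]
  root = 120 != target 228
Candidate B: set leaf[1] = 80 -> leaves = [34, 80, 70, 76, 5, 17, 51]
  L0: [34, 80, 70, 76, 5, 17, 51]
  L1: h(34,80)=(34*31+80)%997=137 h(70,76)=(70*31+76)%997=252 h(5,17)=(5*31+17)%997=172 h(51,51)=(51*31+51)%997=635 -> [137, 252, 172, 635]
  L2: h(137,252)=(137*31+252)%997=511 h(172,635)=(172*31+635)%997=982 -> [511, 982]
  L3: h(511,982)=(511*31+982)%997=871 -> [871]
  root = 871 != target 228
Candidate C: set leaf[6] = 20 -> leaves = [34, 98, 70, 76, 5, 17, 20]
  L0: [34, 98, 70, 76, 5, 17, 20]
  L1: h(34,98)=(34*31+98)%997=155 h(70,76)=(70*31+76)%997=252 h(5,17)=(5*31+17)%997=172 h(20,20)=(20*31+20)%997=640 -> [155, 252, 172, 640]
  L2: h(155,252)=(155*31+252)%997=72 h(172,640)=(172*31+640)%997=987 -> [72, 987]
  L3: h(72,987)=(72*31+987)%997=228 -> [228]
  root = 228 == target 228  ** MATCH **
Candidate C produces the target root.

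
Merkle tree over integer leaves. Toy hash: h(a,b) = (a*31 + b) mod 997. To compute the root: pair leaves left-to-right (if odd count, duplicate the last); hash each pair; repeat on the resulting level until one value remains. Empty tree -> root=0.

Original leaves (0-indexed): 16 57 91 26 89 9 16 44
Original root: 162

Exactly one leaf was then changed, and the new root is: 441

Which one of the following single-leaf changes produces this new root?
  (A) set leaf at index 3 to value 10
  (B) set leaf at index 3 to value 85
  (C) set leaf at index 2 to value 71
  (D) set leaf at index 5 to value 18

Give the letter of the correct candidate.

Original leaves: [16, 57, 91, 26, 89, 9, 16, 44]
Target new root: 441
Try each candidate change and compute the resulting root:
Candidate A: set leaf[3] = 10 -> leaves = [16, 57, 91, 10, 89, 9, 16, 44]
  L0: [16, 57, 91, 10, 89, 9, 16, 44]
  L1: h(16,57)=(16*31+57)%997=553 h(91,10)=(91*31+10)%997=837 h(89,9)=(89*31+9)%997=774 h(16,44)=(16*31+44)%997=540 -> [553, 837, 774, 540]
  L2: h(553,837)=(553*31+837)%997=34 h(774,540)=(774*31+540)%997=606 -> [34, 606]
  L3: h(34,606)=(34*31+606)%997=663 -> [663]
  root = 663 != target 441
Candidate B: set leaf[3] = 85 -> leaves = [16, 57, 91, 85, 89, 9, 16, 44]
  L0: [16, 57, 91, 85, 89, 9, 16, 44]
  L1: h(16,57)=(16*31+57)%997=553 h(91,85)=(91*31+85)%997=912 h(89,9)=(89*31+9)%997=774 h(16,44)=(16*31+44)%997=540 -> [553, 912, 774, 540]
  L2: h(553,912)=(553*31+912)%997=109 h(774,540)=(774*31+540)%997=606 -> [109, 606]
  L3: h(109,606)=(109*31+606)%997=994 -> [994]
  root = 994 != target 441
Candidate C: set leaf[2] = 71 -> leaves = [16, 57, 71, 26, 89, 9, 16, 44]
  L0: [16, 57, 71, 26, 89, 9, 16, 44]
  L1: h(16,57)=(16*31+57)%997=553 h(71,26)=(71*31+26)%997=233 h(89,9)=(89*31+9)%997=774 h(16,44)=(16*31+44)%997=540 -> [553, 233, 774, 540]
  L2: h(553,233)=(553*31+233)%997=427 h(774,540)=(774*31+540)%997=606 -> [427, 606]
  L3: h(427,606)=(427*31+606)%997=882 -> [882]
  root = 882 != target 441
Candidate D: set leaf[5] = 18 -> leaves = [16, 57, 91, 26, 89, 18, 16, 44]
  L0: [16, 57, 91, 26, 89, 18, 16, 44]
  L1: h(16,57)=(16*31+57)%997=553 h(91,26)=(91*31+26)%997=853 h(89,18)=(89*31+18)%997=783 h(16,44)=(16*31+44)%997=540 -> [553, 853, 783, 540]
  L2: h(553,853)=(553*31+853)%997=50 h(783,540)=(783*31+540)%997=885 -> [50, 885]
  L3: h(50,885)=(50*31+885)%997=441 -> [441]
  root = 441 == target 441  ** MATCH **
Candidate D produces the target root.

Answer: D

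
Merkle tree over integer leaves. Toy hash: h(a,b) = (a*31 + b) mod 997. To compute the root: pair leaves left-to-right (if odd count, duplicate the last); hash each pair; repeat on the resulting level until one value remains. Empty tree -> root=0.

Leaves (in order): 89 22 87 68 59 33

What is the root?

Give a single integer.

Answer: 318

Derivation:
L0: [89, 22, 87, 68, 59, 33]
L1: h(89,22)=(89*31+22)%997=787 h(87,68)=(87*31+68)%997=771 h(59,33)=(59*31+33)%997=865 -> [787, 771, 865]
L2: h(787,771)=(787*31+771)%997=243 h(865,865)=(865*31+865)%997=761 -> [243, 761]
L3: h(243,761)=(243*31+761)%997=318 -> [318]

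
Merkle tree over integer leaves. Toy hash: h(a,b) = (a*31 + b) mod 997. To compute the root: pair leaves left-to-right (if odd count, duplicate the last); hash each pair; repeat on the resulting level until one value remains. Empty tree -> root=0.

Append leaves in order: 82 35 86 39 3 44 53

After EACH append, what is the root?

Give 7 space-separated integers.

Answer: 82 583 885 838 137 452 17

Derivation:
After append 82 (leaves=[82]):
  L0: [82]
  root=82
After append 35 (leaves=[82, 35]):
  L0: [82, 35]
  L1: h(82,35)=(82*31+35)%997=583 -> [583]
  root=583
After append 86 (leaves=[82, 35, 86]):
  L0: [82, 35, 86]
  L1: h(82,35)=(82*31+35)%997=583 h(86,86)=(86*31+86)%997=758 -> [583, 758]
  L2: h(583,758)=(583*31+758)%997=885 -> [885]
  root=885
After append 39 (leaves=[82, 35, 86, 39]):
  L0: [82, 35, 86, 39]
  L1: h(82,35)=(82*31+35)%997=583 h(86,39)=(86*31+39)%997=711 -> [583, 711]
  L2: h(583,711)=(583*31+711)%997=838 -> [838]
  root=838
After append 3 (leaves=[82, 35, 86, 39, 3]):
  L0: [82, 35, 86, 39, 3]
  L1: h(82,35)=(82*31+35)%997=583 h(86,39)=(86*31+39)%997=711 h(3,3)=(3*31+3)%997=96 -> [583, 711, 96]
  L2: h(583,711)=(583*31+711)%997=838 h(96,96)=(96*31+96)%997=81 -> [838, 81]
  L3: h(838,81)=(838*31+81)%997=137 -> [137]
  root=137
After append 44 (leaves=[82, 35, 86, 39, 3, 44]):
  L0: [82, 35, 86, 39, 3, 44]
  L1: h(82,35)=(82*31+35)%997=583 h(86,39)=(86*31+39)%997=711 h(3,44)=(3*31+44)%997=137 -> [583, 711, 137]
  L2: h(583,711)=(583*31+711)%997=838 h(137,137)=(137*31+137)%997=396 -> [838, 396]
  L3: h(838,396)=(838*31+396)%997=452 -> [452]
  root=452
After append 53 (leaves=[82, 35, 86, 39, 3, 44, 53]):
  L0: [82, 35, 86, 39, 3, 44, 53]
  L1: h(82,35)=(82*31+35)%997=583 h(86,39)=(86*31+39)%997=711 h(3,44)=(3*31+44)%997=137 h(53,53)=(53*31+53)%997=699 -> [583, 711, 137, 699]
  L2: h(583,711)=(583*31+711)%997=838 h(137,699)=(137*31+699)%997=958 -> [838, 958]
  L3: h(838,958)=(838*31+958)%997=17 -> [17]
  root=17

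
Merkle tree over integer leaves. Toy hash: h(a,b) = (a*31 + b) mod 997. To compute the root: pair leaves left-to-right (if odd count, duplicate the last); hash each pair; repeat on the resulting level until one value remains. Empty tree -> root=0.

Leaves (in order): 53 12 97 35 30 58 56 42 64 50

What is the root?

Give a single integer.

L0: [53, 12, 97, 35, 30, 58, 56, 42, 64, 50]
L1: h(53,12)=(53*31+12)%997=658 h(97,35)=(97*31+35)%997=51 h(30,58)=(30*31+58)%997=988 h(56,42)=(56*31+42)%997=781 h(64,50)=(64*31+50)%997=40 -> [658, 51, 988, 781, 40]
L2: h(658,51)=(658*31+51)%997=509 h(988,781)=(988*31+781)%997=502 h(40,40)=(40*31+40)%997=283 -> [509, 502, 283]
L3: h(509,502)=(509*31+502)%997=329 h(283,283)=(283*31+283)%997=83 -> [329, 83]
L4: h(329,83)=(329*31+83)%997=312 -> [312]

Answer: 312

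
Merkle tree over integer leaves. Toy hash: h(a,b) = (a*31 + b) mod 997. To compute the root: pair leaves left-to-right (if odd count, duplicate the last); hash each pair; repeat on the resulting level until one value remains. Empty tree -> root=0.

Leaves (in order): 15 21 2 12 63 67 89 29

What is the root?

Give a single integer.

L0: [15, 21, 2, 12, 63, 67, 89, 29]
L1: h(15,21)=(15*31+21)%997=486 h(2,12)=(2*31+12)%997=74 h(63,67)=(63*31+67)%997=26 h(89,29)=(89*31+29)%997=794 -> [486, 74, 26, 794]
L2: h(486,74)=(486*31+74)%997=185 h(26,794)=(26*31+794)%997=603 -> [185, 603]
L3: h(185,603)=(185*31+603)%997=356 -> [356]

Answer: 356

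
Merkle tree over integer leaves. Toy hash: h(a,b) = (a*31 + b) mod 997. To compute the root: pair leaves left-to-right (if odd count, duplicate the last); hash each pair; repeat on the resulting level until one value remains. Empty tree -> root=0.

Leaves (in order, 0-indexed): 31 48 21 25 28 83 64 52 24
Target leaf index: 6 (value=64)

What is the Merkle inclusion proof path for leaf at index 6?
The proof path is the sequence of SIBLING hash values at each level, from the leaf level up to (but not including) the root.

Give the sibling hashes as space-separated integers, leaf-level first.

L0 (leaves): [31, 48, 21, 25, 28, 83, 64, 52, 24], target index=6
L1: h(31,48)=(31*31+48)%997=12 [pair 0] h(21,25)=(21*31+25)%997=676 [pair 1] h(28,83)=(28*31+83)%997=951 [pair 2] h(64,52)=(64*31+52)%997=42 [pair 3] h(24,24)=(24*31+24)%997=768 [pair 4] -> [12, 676, 951, 42, 768]
  Sibling for proof at L0: 52
L2: h(12,676)=(12*31+676)%997=51 [pair 0] h(951,42)=(951*31+42)%997=610 [pair 1] h(768,768)=(768*31+768)%997=648 [pair 2] -> [51, 610, 648]
  Sibling for proof at L1: 951
L3: h(51,610)=(51*31+610)%997=197 [pair 0] h(648,648)=(648*31+648)%997=796 [pair 1] -> [197, 796]
  Sibling for proof at L2: 51
L4: h(197,796)=(197*31+796)%997=921 [pair 0] -> [921]
  Sibling for proof at L3: 796
Root: 921
Proof path (sibling hashes from leaf to root): [52, 951, 51, 796]

Answer: 52 951 51 796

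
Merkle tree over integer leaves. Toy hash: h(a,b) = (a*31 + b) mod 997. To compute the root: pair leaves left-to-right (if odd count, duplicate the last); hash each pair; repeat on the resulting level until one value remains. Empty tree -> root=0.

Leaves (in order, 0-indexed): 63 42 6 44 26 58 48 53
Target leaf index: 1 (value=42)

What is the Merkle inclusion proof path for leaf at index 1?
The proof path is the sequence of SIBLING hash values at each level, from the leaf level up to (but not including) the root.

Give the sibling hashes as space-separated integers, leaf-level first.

L0 (leaves): [63, 42, 6, 44, 26, 58, 48, 53], target index=1
L1: h(63,42)=(63*31+42)%997=1 [pair 0] h(6,44)=(6*31+44)%997=230 [pair 1] h(26,58)=(26*31+58)%997=864 [pair 2] h(48,53)=(48*31+53)%997=544 [pair 3] -> [1, 230, 864, 544]
  Sibling for proof at L0: 63
L2: h(1,230)=(1*31+230)%997=261 [pair 0] h(864,544)=(864*31+544)%997=409 [pair 1] -> [261, 409]
  Sibling for proof at L1: 230
L3: h(261,409)=(261*31+409)%997=524 [pair 0] -> [524]
  Sibling for proof at L2: 409
Root: 524
Proof path (sibling hashes from leaf to root): [63, 230, 409]

Answer: 63 230 409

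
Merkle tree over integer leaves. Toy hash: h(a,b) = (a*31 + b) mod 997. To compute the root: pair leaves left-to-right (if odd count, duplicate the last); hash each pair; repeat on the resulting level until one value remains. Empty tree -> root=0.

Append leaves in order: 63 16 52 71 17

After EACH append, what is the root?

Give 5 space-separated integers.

Answer: 63 972 889 908 691

Derivation:
After append 63 (leaves=[63]):
  L0: [63]
  root=63
After append 16 (leaves=[63, 16]):
  L0: [63, 16]
  L1: h(63,16)=(63*31+16)%997=972 -> [972]
  root=972
After append 52 (leaves=[63, 16, 52]):
  L0: [63, 16, 52]
  L1: h(63,16)=(63*31+16)%997=972 h(52,52)=(52*31+52)%997=667 -> [972, 667]
  L2: h(972,667)=(972*31+667)%997=889 -> [889]
  root=889
After append 71 (leaves=[63, 16, 52, 71]):
  L0: [63, 16, 52, 71]
  L1: h(63,16)=(63*31+16)%997=972 h(52,71)=(52*31+71)%997=686 -> [972, 686]
  L2: h(972,686)=(972*31+686)%997=908 -> [908]
  root=908
After append 17 (leaves=[63, 16, 52, 71, 17]):
  L0: [63, 16, 52, 71, 17]
  L1: h(63,16)=(63*31+16)%997=972 h(52,71)=(52*31+71)%997=686 h(17,17)=(17*31+17)%997=544 -> [972, 686, 544]
  L2: h(972,686)=(972*31+686)%997=908 h(544,544)=(544*31+544)%997=459 -> [908, 459]
  L3: h(908,459)=(908*31+459)%997=691 -> [691]
  root=691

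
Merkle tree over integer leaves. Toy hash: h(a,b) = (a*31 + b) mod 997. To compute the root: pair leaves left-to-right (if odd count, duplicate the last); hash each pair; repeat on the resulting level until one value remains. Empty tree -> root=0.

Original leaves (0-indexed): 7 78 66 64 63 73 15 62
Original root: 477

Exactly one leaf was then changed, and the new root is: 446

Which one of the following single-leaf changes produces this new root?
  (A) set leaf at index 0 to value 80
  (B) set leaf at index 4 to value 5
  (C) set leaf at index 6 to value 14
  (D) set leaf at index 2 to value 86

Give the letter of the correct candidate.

Original leaves: [7, 78, 66, 64, 63, 73, 15, 62]
Target new root: 446
Try each candidate change and compute the resulting root:
Candidate A: set leaf[0] = 80 -> leaves = [80, 78, 66, 64, 63, 73, 15, 62]
  L0: [80, 78, 66, 64, 63, 73, 15, 62]
  L1: h(80,78)=(80*31+78)%997=564 h(66,64)=(66*31+64)%997=116 h(63,73)=(63*31+73)%997=32 h(15,62)=(15*31+62)%997=527 -> [564, 116, 32, 527]
  L2: h(564,116)=(564*31+116)%997=651 h(32,527)=(32*31+527)%997=522 -> [651, 522]
  L3: h(651,522)=(651*31+522)%997=763 -> [763]
  root = 763 != target 446
Candidate B: set leaf[4] = 5 -> leaves = [7, 78, 66, 64, 5, 73, 15, 62]
  L0: [7, 78, 66, 64, 5, 73, 15, 62]
  L1: h(7,78)=(7*31+78)%997=295 h(66,64)=(66*31+64)%997=116 h(5,73)=(5*31+73)%997=228 h(15,62)=(15*31+62)%997=527 -> [295, 116, 228, 527]
  L2: h(295,116)=(295*31+116)%997=288 h(228,527)=(228*31+527)%997=616 -> [288, 616]
  L3: h(288,616)=(288*31+616)%997=571 -> [571]
  root = 571 != target 446
Candidate C: set leaf[6] = 14 -> leaves = [7, 78, 66, 64, 63, 73, 14, 62]
  L0: [7, 78, 66, 64, 63, 73, 14, 62]
  L1: h(7,78)=(7*31+78)%997=295 h(66,64)=(66*31+64)%997=116 h(63,73)=(63*31+73)%997=32 h(14,62)=(14*31+62)%997=496 -> [295, 116, 32, 496]
  L2: h(295,116)=(295*31+116)%997=288 h(32,496)=(32*31+496)%997=491 -> [288, 491]
  L3: h(288,491)=(288*31+491)%997=446 -> [446]
  root = 446 == target 446  ** MATCH **
Candidate D: set leaf[2] = 86 -> leaves = [7, 78, 86, 64, 63, 73, 15, 62]
  L0: [7, 78, 86, 64, 63, 73, 15, 62]
  L1: h(7,78)=(7*31+78)%997=295 h(86,64)=(86*31+64)%997=736 h(63,73)=(63*31+73)%997=32 h(15,62)=(15*31+62)%997=527 -> [295, 736, 32, 527]
  L2: h(295,736)=(295*31+736)%997=908 h(32,527)=(32*31+527)%997=522 -> [908, 522]
  L3: h(908,522)=(908*31+522)%997=754 -> [754]
  root = 754 != target 446
Candidate C produces the target root.

Answer: C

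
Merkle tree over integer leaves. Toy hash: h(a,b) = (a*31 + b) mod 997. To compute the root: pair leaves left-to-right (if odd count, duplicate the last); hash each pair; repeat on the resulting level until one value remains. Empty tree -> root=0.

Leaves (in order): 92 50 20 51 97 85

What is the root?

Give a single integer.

L0: [92, 50, 20, 51, 97, 85]
L1: h(92,50)=(92*31+50)%997=908 h(20,51)=(20*31+51)%997=671 h(97,85)=(97*31+85)%997=101 -> [908, 671, 101]
L2: h(908,671)=(908*31+671)%997=903 h(101,101)=(101*31+101)%997=241 -> [903, 241]
L3: h(903,241)=(903*31+241)%997=318 -> [318]

Answer: 318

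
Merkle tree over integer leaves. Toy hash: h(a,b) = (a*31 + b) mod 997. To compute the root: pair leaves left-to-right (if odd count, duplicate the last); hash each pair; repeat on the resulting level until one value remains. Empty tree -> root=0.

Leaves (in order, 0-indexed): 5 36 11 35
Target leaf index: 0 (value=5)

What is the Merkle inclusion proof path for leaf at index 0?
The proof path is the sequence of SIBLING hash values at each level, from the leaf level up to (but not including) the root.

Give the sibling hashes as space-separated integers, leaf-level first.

L0 (leaves): [5, 36, 11, 35], target index=0
L1: h(5,36)=(5*31+36)%997=191 [pair 0] h(11,35)=(11*31+35)%997=376 [pair 1] -> [191, 376]
  Sibling for proof at L0: 36
L2: h(191,376)=(191*31+376)%997=315 [pair 0] -> [315]
  Sibling for proof at L1: 376
Root: 315
Proof path (sibling hashes from leaf to root): [36, 376]

Answer: 36 376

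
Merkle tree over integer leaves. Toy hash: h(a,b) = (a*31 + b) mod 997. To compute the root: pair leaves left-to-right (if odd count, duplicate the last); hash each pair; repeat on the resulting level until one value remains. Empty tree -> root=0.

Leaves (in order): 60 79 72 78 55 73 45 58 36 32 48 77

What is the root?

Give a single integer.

Answer: 604

Derivation:
L0: [60, 79, 72, 78, 55, 73, 45, 58, 36, 32, 48, 77]
L1: h(60,79)=(60*31+79)%997=942 h(72,78)=(72*31+78)%997=316 h(55,73)=(55*31+73)%997=781 h(45,58)=(45*31+58)%997=456 h(36,32)=(36*31+32)%997=151 h(48,77)=(48*31+77)%997=568 -> [942, 316, 781, 456, 151, 568]
L2: h(942,316)=(942*31+316)%997=605 h(781,456)=(781*31+456)%997=739 h(151,568)=(151*31+568)%997=264 -> [605, 739, 264]
L3: h(605,739)=(605*31+739)%997=551 h(264,264)=(264*31+264)%997=472 -> [551, 472]
L4: h(551,472)=(551*31+472)%997=604 -> [604]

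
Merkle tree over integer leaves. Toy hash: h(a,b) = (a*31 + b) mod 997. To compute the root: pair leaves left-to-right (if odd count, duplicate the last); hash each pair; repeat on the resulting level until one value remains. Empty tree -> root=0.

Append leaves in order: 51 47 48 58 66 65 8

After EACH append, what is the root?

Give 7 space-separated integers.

After append 51 (leaves=[51]):
  L0: [51]
  root=51
After append 47 (leaves=[51, 47]):
  L0: [51, 47]
  L1: h(51,47)=(51*31+47)%997=631 -> [631]
  root=631
After append 48 (leaves=[51, 47, 48]):
  L0: [51, 47, 48]
  L1: h(51,47)=(51*31+47)%997=631 h(48,48)=(48*31+48)%997=539 -> [631, 539]
  L2: h(631,539)=(631*31+539)%997=160 -> [160]
  root=160
After append 58 (leaves=[51, 47, 48, 58]):
  L0: [51, 47, 48, 58]
  L1: h(51,47)=(51*31+47)%997=631 h(48,58)=(48*31+58)%997=549 -> [631, 549]
  L2: h(631,549)=(631*31+549)%997=170 -> [170]
  root=170
After append 66 (leaves=[51, 47, 48, 58, 66]):
  L0: [51, 47, 48, 58, 66]
  L1: h(51,47)=(51*31+47)%997=631 h(48,58)=(48*31+58)%997=549 h(66,66)=(66*31+66)%997=118 -> [631, 549, 118]
  L2: h(631,549)=(631*31+549)%997=170 h(118,118)=(118*31+118)%997=785 -> [170, 785]
  L3: h(170,785)=(170*31+785)%997=73 -> [73]
  root=73
After append 65 (leaves=[51, 47, 48, 58, 66, 65]):
  L0: [51, 47, 48, 58, 66, 65]
  L1: h(51,47)=(51*31+47)%997=631 h(48,58)=(48*31+58)%997=549 h(66,65)=(66*31+65)%997=117 -> [631, 549, 117]
  L2: h(631,549)=(631*31+549)%997=170 h(117,117)=(117*31+117)%997=753 -> [170, 753]
  L3: h(170,753)=(170*31+753)%997=41 -> [41]
  root=41
After append 8 (leaves=[51, 47, 48, 58, 66, 65, 8]):
  L0: [51, 47, 48, 58, 66, 65, 8]
  L1: h(51,47)=(51*31+47)%997=631 h(48,58)=(48*31+58)%997=549 h(66,65)=(66*31+65)%997=117 h(8,8)=(8*31+8)%997=256 -> [631, 549, 117, 256]
  L2: h(631,549)=(631*31+549)%997=170 h(117,256)=(117*31+256)%997=892 -> [170, 892]
  L3: h(170,892)=(170*31+892)%997=180 -> [180]
  root=180

Answer: 51 631 160 170 73 41 180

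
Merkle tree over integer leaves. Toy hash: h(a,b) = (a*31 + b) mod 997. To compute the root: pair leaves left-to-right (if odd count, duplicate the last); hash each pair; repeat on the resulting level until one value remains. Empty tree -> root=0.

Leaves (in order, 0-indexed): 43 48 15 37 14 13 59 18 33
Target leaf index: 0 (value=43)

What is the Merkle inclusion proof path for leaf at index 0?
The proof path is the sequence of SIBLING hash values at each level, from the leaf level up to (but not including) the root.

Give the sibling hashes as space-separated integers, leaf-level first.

L0 (leaves): [43, 48, 15, 37, 14, 13, 59, 18, 33], target index=0
L1: h(43,48)=(43*31+48)%997=384 [pair 0] h(15,37)=(15*31+37)%997=502 [pair 1] h(14,13)=(14*31+13)%997=447 [pair 2] h(59,18)=(59*31+18)%997=850 [pair 3] h(33,33)=(33*31+33)%997=59 [pair 4] -> [384, 502, 447, 850, 59]
  Sibling for proof at L0: 48
L2: h(384,502)=(384*31+502)%997=442 [pair 0] h(447,850)=(447*31+850)%997=749 [pair 1] h(59,59)=(59*31+59)%997=891 [pair 2] -> [442, 749, 891]
  Sibling for proof at L1: 502
L3: h(442,749)=(442*31+749)%997=493 [pair 0] h(891,891)=(891*31+891)%997=596 [pair 1] -> [493, 596]
  Sibling for proof at L2: 749
L4: h(493,596)=(493*31+596)%997=924 [pair 0] -> [924]
  Sibling for proof at L3: 596
Root: 924
Proof path (sibling hashes from leaf to root): [48, 502, 749, 596]

Answer: 48 502 749 596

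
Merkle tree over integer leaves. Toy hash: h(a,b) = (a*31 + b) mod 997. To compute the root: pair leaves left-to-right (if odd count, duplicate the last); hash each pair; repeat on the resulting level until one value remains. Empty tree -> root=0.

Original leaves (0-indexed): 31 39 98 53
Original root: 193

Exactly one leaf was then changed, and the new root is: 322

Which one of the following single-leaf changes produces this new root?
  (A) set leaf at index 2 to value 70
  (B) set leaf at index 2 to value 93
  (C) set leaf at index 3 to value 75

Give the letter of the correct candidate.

Original leaves: [31, 39, 98, 53]
Target new root: 322
Try each candidate change and compute the resulting root:
Candidate A: set leaf[2] = 70 -> leaves = [31, 39, 70, 53]
  L0: [31, 39, 70, 53]
  L1: h(31,39)=(31*31+39)%997=3 h(70,53)=(70*31+53)%997=229 -> [3, 229]
  L2: h(3,229)=(3*31+229)%997=322 -> [322]
  root = 322 == target 322  ** MATCH **
Candidate B: set leaf[2] = 93 -> leaves = [31, 39, 93, 53]
  L0: [31, 39, 93, 53]
  L1: h(31,39)=(31*31+39)%997=3 h(93,53)=(93*31+53)%997=942 -> [3, 942]
  L2: h(3,942)=(3*31+942)%997=38 -> [38]
  root = 38 != target 322
Candidate C: set leaf[3] = 75 -> leaves = [31, 39, 98, 75]
  L0: [31, 39, 98, 75]
  L1: h(31,39)=(31*31+39)%997=3 h(98,75)=(98*31+75)%997=122 -> [3, 122]
  L2: h(3,122)=(3*31+122)%997=215 -> [215]
  root = 215 != target 322
Candidate A produces the target root.

Answer: A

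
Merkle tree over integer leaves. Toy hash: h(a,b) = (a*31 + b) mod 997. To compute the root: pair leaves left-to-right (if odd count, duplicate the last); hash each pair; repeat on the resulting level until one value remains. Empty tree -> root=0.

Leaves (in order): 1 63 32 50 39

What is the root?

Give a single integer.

L0: [1, 63, 32, 50, 39]
L1: h(1,63)=(1*31+63)%997=94 h(32,50)=(32*31+50)%997=45 h(39,39)=(39*31+39)%997=251 -> [94, 45, 251]
L2: h(94,45)=(94*31+45)%997=965 h(251,251)=(251*31+251)%997=56 -> [965, 56]
L3: h(965,56)=(965*31+56)%997=61 -> [61]

Answer: 61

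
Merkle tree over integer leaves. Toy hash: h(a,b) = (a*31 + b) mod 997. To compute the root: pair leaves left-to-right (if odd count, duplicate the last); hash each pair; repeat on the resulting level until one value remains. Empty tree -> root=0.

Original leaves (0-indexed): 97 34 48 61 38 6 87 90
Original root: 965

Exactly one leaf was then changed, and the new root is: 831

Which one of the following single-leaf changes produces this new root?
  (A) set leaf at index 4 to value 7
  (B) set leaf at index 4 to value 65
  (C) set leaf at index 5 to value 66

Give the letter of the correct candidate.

Original leaves: [97, 34, 48, 61, 38, 6, 87, 90]
Target new root: 831
Try each candidate change and compute the resulting root:
Candidate A: set leaf[4] = 7 -> leaves = [97, 34, 48, 61, 7, 6, 87, 90]
  L0: [97, 34, 48, 61, 7, 6, 87, 90]
  L1: h(97,34)=(97*31+34)%997=50 h(48,61)=(48*31+61)%997=552 h(7,6)=(7*31+6)%997=223 h(87,90)=(87*31+90)%997=793 -> [50, 552, 223, 793]
  L2: h(50,552)=(50*31+552)%997=108 h(223,793)=(223*31+793)%997=727 -> [108, 727]
  L3: h(108,727)=(108*31+727)%997=87 -> [87]
  root = 87 != target 831
Candidate B: set leaf[4] = 65 -> leaves = [97, 34, 48, 61, 65, 6, 87, 90]
  L0: [97, 34, 48, 61, 65, 6, 87, 90]
  L1: h(97,34)=(97*31+34)%997=50 h(48,61)=(48*31+61)%997=552 h(65,6)=(65*31+6)%997=27 h(87,90)=(87*31+90)%997=793 -> [50, 552, 27, 793]
  L2: h(50,552)=(50*31+552)%997=108 h(27,793)=(27*31+793)%997=633 -> [108, 633]
  L3: h(108,633)=(108*31+633)%997=990 -> [990]
  root = 990 != target 831
Candidate C: set leaf[5] = 66 -> leaves = [97, 34, 48, 61, 38, 66, 87, 90]
  L0: [97, 34, 48, 61, 38, 66, 87, 90]
  L1: h(97,34)=(97*31+34)%997=50 h(48,61)=(48*31+61)%997=552 h(38,66)=(38*31+66)%997=247 h(87,90)=(87*31+90)%997=793 -> [50, 552, 247, 793]
  L2: h(50,552)=(50*31+552)%997=108 h(247,793)=(247*31+793)%997=474 -> [108, 474]
  L3: h(108,474)=(108*31+474)%997=831 -> [831]
  root = 831 == target 831  ** MATCH **
Candidate C produces the target root.

Answer: C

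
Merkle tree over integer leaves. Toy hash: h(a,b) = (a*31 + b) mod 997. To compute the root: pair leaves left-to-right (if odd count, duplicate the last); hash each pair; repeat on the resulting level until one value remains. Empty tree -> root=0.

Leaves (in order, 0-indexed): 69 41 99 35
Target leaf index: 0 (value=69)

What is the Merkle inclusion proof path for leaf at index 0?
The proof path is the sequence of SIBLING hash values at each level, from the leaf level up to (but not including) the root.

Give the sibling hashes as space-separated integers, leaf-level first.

L0 (leaves): [69, 41, 99, 35], target index=0
L1: h(69,41)=(69*31+41)%997=186 [pair 0] h(99,35)=(99*31+35)%997=113 [pair 1] -> [186, 113]
  Sibling for proof at L0: 41
L2: h(186,113)=(186*31+113)%997=894 [pair 0] -> [894]
  Sibling for proof at L1: 113
Root: 894
Proof path (sibling hashes from leaf to root): [41, 113]

Answer: 41 113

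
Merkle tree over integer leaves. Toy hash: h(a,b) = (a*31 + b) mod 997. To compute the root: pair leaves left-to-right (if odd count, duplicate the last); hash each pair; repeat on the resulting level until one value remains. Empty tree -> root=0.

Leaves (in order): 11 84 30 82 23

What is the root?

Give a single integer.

Answer: 741

Derivation:
L0: [11, 84, 30, 82, 23]
L1: h(11,84)=(11*31+84)%997=425 h(30,82)=(30*31+82)%997=15 h(23,23)=(23*31+23)%997=736 -> [425, 15, 736]
L2: h(425,15)=(425*31+15)%997=229 h(736,736)=(736*31+736)%997=621 -> [229, 621]
L3: h(229,621)=(229*31+621)%997=741 -> [741]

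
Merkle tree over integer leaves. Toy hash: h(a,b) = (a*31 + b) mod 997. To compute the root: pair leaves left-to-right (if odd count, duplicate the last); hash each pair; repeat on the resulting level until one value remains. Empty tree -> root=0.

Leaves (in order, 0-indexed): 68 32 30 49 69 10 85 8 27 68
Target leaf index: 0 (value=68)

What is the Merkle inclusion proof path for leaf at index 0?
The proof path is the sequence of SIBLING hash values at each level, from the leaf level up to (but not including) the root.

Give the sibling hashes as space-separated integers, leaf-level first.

Answer: 32 979 469 507

Derivation:
L0 (leaves): [68, 32, 30, 49, 69, 10, 85, 8, 27, 68], target index=0
L1: h(68,32)=(68*31+32)%997=146 [pair 0] h(30,49)=(30*31+49)%997=979 [pair 1] h(69,10)=(69*31+10)%997=155 [pair 2] h(85,8)=(85*31+8)%997=649 [pair 3] h(27,68)=(27*31+68)%997=905 [pair 4] -> [146, 979, 155, 649, 905]
  Sibling for proof at L0: 32
L2: h(146,979)=(146*31+979)%997=520 [pair 0] h(155,649)=(155*31+649)%997=469 [pair 1] h(905,905)=(905*31+905)%997=47 [pair 2] -> [520, 469, 47]
  Sibling for proof at L1: 979
L3: h(520,469)=(520*31+469)%997=637 [pair 0] h(47,47)=(47*31+47)%997=507 [pair 1] -> [637, 507]
  Sibling for proof at L2: 469
L4: h(637,507)=(637*31+507)%997=314 [pair 0] -> [314]
  Sibling for proof at L3: 507
Root: 314
Proof path (sibling hashes from leaf to root): [32, 979, 469, 507]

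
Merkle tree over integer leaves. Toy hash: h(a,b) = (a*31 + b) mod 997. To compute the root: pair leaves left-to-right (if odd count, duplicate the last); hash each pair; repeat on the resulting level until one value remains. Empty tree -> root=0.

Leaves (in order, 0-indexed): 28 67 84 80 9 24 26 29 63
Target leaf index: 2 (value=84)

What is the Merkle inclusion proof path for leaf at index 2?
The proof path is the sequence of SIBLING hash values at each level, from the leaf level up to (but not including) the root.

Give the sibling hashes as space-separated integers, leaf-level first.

Answer: 80 935 258 594

Derivation:
L0 (leaves): [28, 67, 84, 80, 9, 24, 26, 29, 63], target index=2
L1: h(28,67)=(28*31+67)%997=935 [pair 0] h(84,80)=(84*31+80)%997=690 [pair 1] h(9,24)=(9*31+24)%997=303 [pair 2] h(26,29)=(26*31+29)%997=835 [pair 3] h(63,63)=(63*31+63)%997=22 [pair 4] -> [935, 690, 303, 835, 22]
  Sibling for proof at L0: 80
L2: h(935,690)=(935*31+690)%997=762 [pair 0] h(303,835)=(303*31+835)%997=258 [pair 1] h(22,22)=(22*31+22)%997=704 [pair 2] -> [762, 258, 704]
  Sibling for proof at L1: 935
L3: h(762,258)=(762*31+258)%997=949 [pair 0] h(704,704)=(704*31+704)%997=594 [pair 1] -> [949, 594]
  Sibling for proof at L2: 258
L4: h(949,594)=(949*31+594)%997=103 [pair 0] -> [103]
  Sibling for proof at L3: 594
Root: 103
Proof path (sibling hashes from leaf to root): [80, 935, 258, 594]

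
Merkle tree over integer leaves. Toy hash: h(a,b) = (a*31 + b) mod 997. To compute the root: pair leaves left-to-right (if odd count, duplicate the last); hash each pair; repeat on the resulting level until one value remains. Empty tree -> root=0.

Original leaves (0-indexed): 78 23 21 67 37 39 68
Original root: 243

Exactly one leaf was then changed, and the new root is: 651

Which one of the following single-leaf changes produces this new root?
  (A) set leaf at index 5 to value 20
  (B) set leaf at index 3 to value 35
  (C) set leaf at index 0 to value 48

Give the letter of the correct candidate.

Answer: A

Derivation:
Original leaves: [78, 23, 21, 67, 37, 39, 68]
Target new root: 651
Try each candidate change and compute the resulting root:
Candidate A: set leaf[5] = 20 -> leaves = [78, 23, 21, 67, 37, 20, 68]
  L0: [78, 23, 21, 67, 37, 20, 68]
  L1: h(78,23)=(78*31+23)%997=447 h(21,67)=(21*31+67)%997=718 h(37,20)=(37*31+20)%997=170 h(68,68)=(68*31+68)%997=182 -> [447, 718, 170, 182]
  L2: h(447,718)=(447*31+718)%997=617 h(170,182)=(170*31+182)%997=467 -> [617, 467]
  L3: h(617,467)=(617*31+467)%997=651 -> [651]
  root = 651 == target 651  ** MATCH **
Candidate B: set leaf[3] = 35 -> leaves = [78, 23, 21, 35, 37, 39, 68]
  L0: [78, 23, 21, 35, 37, 39, 68]
  L1: h(78,23)=(78*31+23)%997=447 h(21,35)=(21*31+35)%997=686 h(37,39)=(37*31+39)%997=189 h(68,68)=(68*31+68)%997=182 -> [447, 686, 189, 182]
  L2: h(447,686)=(447*31+686)%997=585 h(189,182)=(189*31+182)%997=59 -> [585, 59]
  L3: h(585,59)=(585*31+59)%997=248 -> [248]
  root = 248 != target 651
Candidate C: set leaf[0] = 48 -> leaves = [48, 23, 21, 67, 37, 39, 68]
  L0: [48, 23, 21, 67, 37, 39, 68]
  L1: h(48,23)=(48*31+23)%997=514 h(21,67)=(21*31+67)%997=718 h(37,39)=(37*31+39)%997=189 h(68,68)=(68*31+68)%997=182 -> [514, 718, 189, 182]
  L2: h(514,718)=(514*31+718)%997=700 h(189,182)=(189*31+182)%997=59 -> [700, 59]
  L3: h(700,59)=(700*31+59)%997=822 -> [822]
  root = 822 != target 651
Candidate A produces the target root.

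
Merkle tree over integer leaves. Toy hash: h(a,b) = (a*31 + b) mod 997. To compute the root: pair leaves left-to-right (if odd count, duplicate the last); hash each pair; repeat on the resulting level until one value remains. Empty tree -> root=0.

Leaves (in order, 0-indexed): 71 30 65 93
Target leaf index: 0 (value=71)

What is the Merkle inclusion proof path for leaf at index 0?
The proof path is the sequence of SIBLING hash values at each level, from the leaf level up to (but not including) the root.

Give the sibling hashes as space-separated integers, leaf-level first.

L0 (leaves): [71, 30, 65, 93], target index=0
L1: h(71,30)=(71*31+30)%997=237 [pair 0] h(65,93)=(65*31+93)%997=114 [pair 1] -> [237, 114]
  Sibling for proof at L0: 30
L2: h(237,114)=(237*31+114)%997=482 [pair 0] -> [482]
  Sibling for proof at L1: 114
Root: 482
Proof path (sibling hashes from leaf to root): [30, 114]

Answer: 30 114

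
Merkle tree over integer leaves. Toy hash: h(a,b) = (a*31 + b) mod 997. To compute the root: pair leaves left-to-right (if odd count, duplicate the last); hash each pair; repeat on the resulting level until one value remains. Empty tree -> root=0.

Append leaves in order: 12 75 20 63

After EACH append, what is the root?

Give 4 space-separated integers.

After append 12 (leaves=[12]):
  L0: [12]
  root=12
After append 75 (leaves=[12, 75]):
  L0: [12, 75]
  L1: h(12,75)=(12*31+75)%997=447 -> [447]
  root=447
After append 20 (leaves=[12, 75, 20]):
  L0: [12, 75, 20]
  L1: h(12,75)=(12*31+75)%997=447 h(20,20)=(20*31+20)%997=640 -> [447, 640]
  L2: h(447,640)=(447*31+640)%997=539 -> [539]
  root=539
After append 63 (leaves=[12, 75, 20, 63]):
  L0: [12, 75, 20, 63]
  L1: h(12,75)=(12*31+75)%997=447 h(20,63)=(20*31+63)%997=683 -> [447, 683]
  L2: h(447,683)=(447*31+683)%997=582 -> [582]
  root=582

Answer: 12 447 539 582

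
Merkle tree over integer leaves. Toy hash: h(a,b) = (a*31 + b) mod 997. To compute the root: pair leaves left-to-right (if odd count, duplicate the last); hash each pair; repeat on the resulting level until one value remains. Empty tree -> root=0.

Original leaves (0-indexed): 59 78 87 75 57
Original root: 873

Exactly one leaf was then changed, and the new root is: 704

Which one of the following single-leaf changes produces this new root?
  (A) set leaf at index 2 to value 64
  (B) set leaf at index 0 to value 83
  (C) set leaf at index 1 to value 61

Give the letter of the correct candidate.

Answer: A

Derivation:
Original leaves: [59, 78, 87, 75, 57]
Target new root: 704
Try each candidate change and compute the resulting root:
Candidate A: set leaf[2] = 64 -> leaves = [59, 78, 64, 75, 57]
  L0: [59, 78, 64, 75, 57]
  L1: h(59,78)=(59*31+78)%997=910 h(64,75)=(64*31+75)%997=65 h(57,57)=(57*31+57)%997=827 -> [910, 65, 827]
  L2: h(910,65)=(910*31+65)%997=359 h(827,827)=(827*31+827)%997=542 -> [359, 542]
  L3: h(359,542)=(359*31+542)%997=704 -> [704]
  root = 704 == target 704  ** MATCH **
Candidate B: set leaf[0] = 83 -> leaves = [83, 78, 87, 75, 57]
  L0: [83, 78, 87, 75, 57]
  L1: h(83,78)=(83*31+78)%997=657 h(87,75)=(87*31+75)%997=778 h(57,57)=(57*31+57)%997=827 -> [657, 778, 827]
  L2: h(657,778)=(657*31+778)%997=208 h(827,827)=(827*31+827)%997=542 -> [208, 542]
  L3: h(208,542)=(208*31+542)%997=11 -> [11]
  root = 11 != target 704
Candidate C: set leaf[1] = 61 -> leaves = [59, 61, 87, 75, 57]
  L0: [59, 61, 87, 75, 57]
  L1: h(59,61)=(59*31+61)%997=893 h(87,75)=(87*31+75)%997=778 h(57,57)=(57*31+57)%997=827 -> [893, 778, 827]
  L2: h(893,778)=(893*31+778)%997=545 h(827,827)=(827*31+827)%997=542 -> [545, 542]
  L3: h(545,542)=(545*31+542)%997=488 -> [488]
  root = 488 != target 704
Candidate A produces the target root.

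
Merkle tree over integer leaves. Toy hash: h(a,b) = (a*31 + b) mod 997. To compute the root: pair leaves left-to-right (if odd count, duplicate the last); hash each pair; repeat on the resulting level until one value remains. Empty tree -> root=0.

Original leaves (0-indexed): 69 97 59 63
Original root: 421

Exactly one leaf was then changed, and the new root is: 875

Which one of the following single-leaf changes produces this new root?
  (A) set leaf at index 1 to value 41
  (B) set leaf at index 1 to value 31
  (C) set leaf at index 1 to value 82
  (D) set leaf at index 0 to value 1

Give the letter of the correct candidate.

Answer: D

Derivation:
Original leaves: [69, 97, 59, 63]
Target new root: 875
Try each candidate change and compute the resulting root:
Candidate A: set leaf[1] = 41 -> leaves = [69, 41, 59, 63]
  L0: [69, 41, 59, 63]
  L1: h(69,41)=(69*31+41)%997=186 h(59,63)=(59*31+63)%997=895 -> [186, 895]
  L2: h(186,895)=(186*31+895)%997=679 -> [679]
  root = 679 != target 875
Candidate B: set leaf[1] = 31 -> leaves = [69, 31, 59, 63]
  L0: [69, 31, 59, 63]
  L1: h(69,31)=(69*31+31)%997=176 h(59,63)=(59*31+63)%997=895 -> [176, 895]
  L2: h(176,895)=(176*31+895)%997=369 -> [369]
  root = 369 != target 875
Candidate C: set leaf[1] = 82 -> leaves = [69, 82, 59, 63]
  L0: [69, 82, 59, 63]
  L1: h(69,82)=(69*31+82)%997=227 h(59,63)=(59*31+63)%997=895 -> [227, 895]
  L2: h(227,895)=(227*31+895)%997=953 -> [953]
  root = 953 != target 875
Candidate D: set leaf[0] = 1 -> leaves = [1, 97, 59, 63]
  L0: [1, 97, 59, 63]
  L1: h(1,97)=(1*31+97)%997=128 h(59,63)=(59*31+63)%997=895 -> [128, 895]
  L2: h(128,895)=(128*31+895)%997=875 -> [875]
  root = 875 == target 875  ** MATCH **
Candidate D produces the target root.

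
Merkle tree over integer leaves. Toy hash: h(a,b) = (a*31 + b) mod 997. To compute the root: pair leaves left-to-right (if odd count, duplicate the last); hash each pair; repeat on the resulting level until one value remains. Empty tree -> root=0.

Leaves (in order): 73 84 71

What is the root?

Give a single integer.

Answer: 254

Derivation:
L0: [73, 84, 71]
L1: h(73,84)=(73*31+84)%997=353 h(71,71)=(71*31+71)%997=278 -> [353, 278]
L2: h(353,278)=(353*31+278)%997=254 -> [254]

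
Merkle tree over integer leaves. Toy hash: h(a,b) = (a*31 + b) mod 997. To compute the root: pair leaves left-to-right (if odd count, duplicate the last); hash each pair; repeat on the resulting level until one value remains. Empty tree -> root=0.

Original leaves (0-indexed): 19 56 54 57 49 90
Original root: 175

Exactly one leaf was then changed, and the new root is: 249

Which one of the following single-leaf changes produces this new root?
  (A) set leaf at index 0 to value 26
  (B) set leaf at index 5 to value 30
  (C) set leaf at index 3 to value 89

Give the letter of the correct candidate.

Original leaves: [19, 56, 54, 57, 49, 90]
Target new root: 249
Try each candidate change and compute the resulting root:
Candidate A: set leaf[0] = 26 -> leaves = [26, 56, 54, 57, 49, 90]
  L0: [26, 56, 54, 57, 49, 90]
  L1: h(26,56)=(26*31+56)%997=862 h(54,57)=(54*31+57)%997=734 h(49,90)=(49*31+90)%997=612 -> [862, 734, 612]
  L2: h(862,734)=(862*31+734)%997=537 h(612,612)=(612*31+612)%997=641 -> [537, 641]
  L3: h(537,641)=(537*31+641)%997=339 -> [339]
  root = 339 != target 249
Candidate B: set leaf[5] = 30 -> leaves = [19, 56, 54, 57, 49, 30]
  L0: [19, 56, 54, 57, 49, 30]
  L1: h(19,56)=(19*31+56)%997=645 h(54,57)=(54*31+57)%997=734 h(49,30)=(49*31+30)%997=552 -> [645, 734, 552]
  L2: h(645,734)=(645*31+734)%997=789 h(552,552)=(552*31+552)%997=715 -> [789, 715]
  L3: h(789,715)=(789*31+715)%997=249 -> [249]
  root = 249 == target 249  ** MATCH **
Candidate C: set leaf[3] = 89 -> leaves = [19, 56, 54, 89, 49, 90]
  L0: [19, 56, 54, 89, 49, 90]
  L1: h(19,56)=(19*31+56)%997=645 h(54,89)=(54*31+89)%997=766 h(49,90)=(49*31+90)%997=612 -> [645, 766, 612]
  L2: h(645,766)=(645*31+766)%997=821 h(612,612)=(612*31+612)%997=641 -> [821, 641]
  L3: h(821,641)=(821*31+641)%997=170 -> [170]
  root = 170 != target 249
Candidate B produces the target root.

Answer: B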